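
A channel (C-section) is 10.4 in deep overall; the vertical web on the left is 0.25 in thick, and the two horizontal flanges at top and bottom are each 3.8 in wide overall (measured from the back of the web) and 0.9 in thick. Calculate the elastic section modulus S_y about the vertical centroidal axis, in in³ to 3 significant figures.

Split into non-overlapping primitives; take the origin at the lower-left of the bounding box.
Web: 0.25 × 10.4, A = 2.6 in², x = 0.125 in, Ī = 0.013542 in⁴.
Top flange (beyond web): 3.55 × 0.9, A = 3.195 in², x = 2.025 in, Ī = 3.3554 in⁴.
Bottom flange (beyond web): 3.55 × 0.9, A = 3.195 in², x = 2.025 in, Ī = 3.3554 in⁴.
Centroid: x̄ = ΣA·x / ΣA = 1.4755 in.
Transfer each piece to the vertical centroidal axis using Ī + A·d² with d = x − 1.4755:
  web: d = -1.3505 in → contributes +4.7556 in⁴
  top flange (beyond web): d = 0.5495 in → contributes +4.3201 in⁴
  bottom flange (beyond web): d = 0.5495 in → contributes +4.3201 in⁴
Total I = 13.396 in⁴.
Extreme fibre distance c = 2.3245 in; S = I/c = 5.7629 in³.

S_y ≈ 5.76 in³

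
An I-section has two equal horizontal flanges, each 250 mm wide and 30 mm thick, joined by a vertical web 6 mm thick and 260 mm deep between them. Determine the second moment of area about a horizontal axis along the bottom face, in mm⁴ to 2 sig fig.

I_base ≈ 7.5 × 10⁸ mm⁴

Split into non-overlapping primitives; take the origin at the lower-left of the bounding box.
Bottom flange: 250 × 30, A = 7 500 mm², y = 15 mm, Ī = 562 500 mm⁴.
Web: 6 × 260, A = 1 560 mm², y = 160 mm, Ī = 8 788 000 mm⁴.
Top flange: 250 × 30, A = 7 500 mm², y = 305 mm, Ī = 562 500 mm⁴.
Transfer each piece to the base of the section using Ī + A·d² with d = y − 0:
  bottom flange: d = 15 mm → contributes +2 250 000 mm⁴
  web: d = 160 mm → contributes +48 724 000 mm⁴
  top flange: d = 305 mm → contributes +698 250 000 mm⁴
Total I = 749 224 000 mm⁴.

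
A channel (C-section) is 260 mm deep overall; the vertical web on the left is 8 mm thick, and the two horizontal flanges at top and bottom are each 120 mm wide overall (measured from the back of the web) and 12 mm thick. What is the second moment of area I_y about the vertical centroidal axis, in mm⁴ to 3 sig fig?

Treat the section as a set of non-overlapping primitives; coordinates are from the bounding-box lower-left.
Web: 8 × 260, A = 2 080 mm², x = 4 mm, Ī = 11 093 mm⁴.
Top flange (beyond web): 112 × 12, A = 1 344 mm², x = 64 mm, Ī = 1 404 928 mm⁴.
Bottom flange (beyond web): 112 × 12, A = 1 344 mm², x = 64 mm, Ī = 1 404 928 mm⁴.
Centroid: x̄ = ΣA·x / ΣA = 37.826 mm.
Transfer each piece to the vertical centroidal axis using Ī + A·d² with d = x − 37.826:
  web: d = -33.826 mm → contributes +2 390 956 mm⁴
  top flange (beyond web): d = 26.174 mm → contributes +2 325 708 mm⁴
  bottom flange (beyond web): d = 26.174 mm → contributes +2 325 708 mm⁴
Total I = 7 042 372 mm⁴.

I_y ≈ 7.04 × 10⁶ mm⁴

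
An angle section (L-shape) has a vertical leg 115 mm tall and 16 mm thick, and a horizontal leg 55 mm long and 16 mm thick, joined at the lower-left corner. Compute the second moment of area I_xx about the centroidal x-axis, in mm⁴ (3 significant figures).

I_xx ≈ 3.18 × 10⁶ mm⁴

Decompose the section into non-overlapping parts with the origin at the bottom-left of its bounding rectangle.
Vertical leg: 16 × 115, A = 1 840 mm², y = 57.5 mm, Ī = 2 027 833 mm⁴.
Horizontal leg (remainder): 39 × 16, A = 624 mm², y = 8 mm, Ī = 13 312 mm⁴.
Centroid: ȳ = ΣA·y / ΣA = 44.964 mm.
Transfer each piece to the centroidal x-axis using Ī + A·d² with d = y − 44.964:
  vertical leg: d = 12.536 mm → contributes +2 316 979 mm⁴
  horizontal leg (remainder): d = -36.964 mm → contributes +865 920 mm⁴
Total I = 3 182 898 mm⁴.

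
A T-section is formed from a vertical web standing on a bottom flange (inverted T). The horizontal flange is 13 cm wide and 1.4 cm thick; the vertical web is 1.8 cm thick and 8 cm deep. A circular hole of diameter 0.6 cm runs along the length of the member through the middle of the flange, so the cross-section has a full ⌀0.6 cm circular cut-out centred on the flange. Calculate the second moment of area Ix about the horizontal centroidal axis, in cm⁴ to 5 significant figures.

Ix ≈ 256.12 cm⁴

Split into non-overlapping primitives; take the origin at the lower-left of the bounding box.
Flange: 13 × 1.4, A = 18.2 cm², y = 0.7 cm, Ī = 2.972667 cm⁴.
Web: 1.8 × 8, A = 14.4 cm², y = 5.4 cm, Ī = 76.8 cm⁴.
Hole (subtracted): ⌀0.6, A = 0.2827433 cm², y = 0.7 cm, Ī = 0.006361725 cm⁴.
Centroid: ȳ = ΣA·y / ΣA = 2.794237 cm.
Transfer each piece to the horizontal centroidal axis using Ī + A·d² with d = y − 2.794237:
  flange: d = -2.094237 cm → contributes +82.79476 cm⁴
  web: d = 2.605763 cm → contributes +174.576 cm⁴
  hole: d = -2.094237 cm → contributes −1.246426 cm⁴
Total I = 256.1243 cm⁴.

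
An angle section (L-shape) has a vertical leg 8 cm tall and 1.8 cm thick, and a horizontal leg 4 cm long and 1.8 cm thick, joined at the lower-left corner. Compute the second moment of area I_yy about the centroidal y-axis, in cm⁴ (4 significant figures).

Break the section into simple shapes (no overlaps), measuring from the bottom-left corner of the bounding box.
Vertical leg: 1.8 × 8, A = 14.4 cm², x = 0.9 cm, Ī = 3.888 cm⁴.
Horizontal leg (remainder): 2.2 × 1.8, A = 3.96 cm², x = 2.9 cm, Ī = 1.5972 cm⁴.
Centroid: x̄ = ΣA·x / ΣA = 1.33137 cm.
Transfer each piece to the centroidal y-axis using Ī + A·d² with d = x − 1.33137:
  vertical leg: d = -0.431373 cm → contributes +6.56758 cm⁴
  horizontal leg (remainder): d = 1.56863 cm → contributes +11.3411 cm⁴
Total I = 17.9087 cm⁴.

I_yy ≈ 17.91 cm⁴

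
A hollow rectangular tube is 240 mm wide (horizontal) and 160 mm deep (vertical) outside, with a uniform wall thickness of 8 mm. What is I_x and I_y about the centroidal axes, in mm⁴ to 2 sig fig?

I_x ≈ 2.6 × 10⁷ mm⁴, I_y ≈ 4.9 × 10⁷ mm⁴

Split into non-overlapping primitives; take the origin at the lower-left of the bounding box.
Outer rectangle: 240 × 160, A = 38 400 mm², y = 80 mm, Ī = 81 920 000 mm⁴.
Inner void (subtracted): 224 × 144, A = 32 256 mm², y = 80 mm, Ī = 55 738 368 mm⁴.
By symmetry the centroid is at mid-height, ȳ = 80 mm.
All pieces are centred on the centroidal x-axis, so I = ΣĪ (holes subtracted) = 26 181 632 mm⁴.
Repeating about the centroidal y-axis gives I_y = 49 446 912 mm⁴.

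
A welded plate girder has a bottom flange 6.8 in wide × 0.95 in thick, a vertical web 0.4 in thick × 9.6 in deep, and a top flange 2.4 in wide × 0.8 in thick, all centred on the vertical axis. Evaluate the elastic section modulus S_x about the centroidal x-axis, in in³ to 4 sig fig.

S_x ≈ 28.30 in³

Decompose the section into non-overlapping parts with the origin at the bottom-left of its bounding rectangle.
Bottom plate: 6.8 × 0.95, A = 6.46 in², y = 0.475 in, Ī = 0.485846 in⁴.
Web plate: 0.4 × 9.6, A = 3.84 in², y = 5.75 in, Ī = 29.4912 in⁴.
Top plate: 2.4 × 0.8, A = 1.92 in², y = 10.95 in, Ī = 0.1024 in⁴.
Centroid: ȳ = ΣA·y / ΣA = 3.77844 in.
Transfer each piece to the centroidal x-axis using Ī + A·d² with d = y − 3.77844:
  bottom plate: d = -3.30344 in → contributes +70.9819 in⁴
  web plate: d = 1.97156 in → contributes +44.4175 in⁴
  top plate: d = 7.17156 in → contributes +98.8505 in⁴
Total I = 214.25 in⁴.
Extreme fibre distance c = 7.57156 in; S = I/c = 28.2967 in³.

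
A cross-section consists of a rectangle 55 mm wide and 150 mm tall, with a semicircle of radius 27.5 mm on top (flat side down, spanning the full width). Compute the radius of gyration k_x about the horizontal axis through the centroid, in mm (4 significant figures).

k_x ≈ 49.72 mm

Decompose the section into non-overlapping parts with the origin at the bottom-left of its bounding rectangle.
Rectangular body: 55 × 150, A = 8 250 mm², y = 75 mm, Ī = 15 468 750 mm⁴.
Semicircular cap: semicircle r = 27.5, A = 1187.91 mm², y = 161.671 mm, Ī = 62771.5 mm⁴.
Centroid: ȳ = ΣA·y / ΣA = 85.909 mm.
Transfer each piece to the horizontal axis through the centroid using Ī + A·d² with d = y − 85.909:
  rectangular body: d = -10.909 mm → contributes +16 450 551 mm⁴
  semicircular cap: d = 75.7624 mm → contributes +6 881 326 mm⁴
Total I = 23 331 877 mm⁴.
Radius of gyration: k = √(I/A) = √(23 331 877 / 9437.91) = 49.7207 mm.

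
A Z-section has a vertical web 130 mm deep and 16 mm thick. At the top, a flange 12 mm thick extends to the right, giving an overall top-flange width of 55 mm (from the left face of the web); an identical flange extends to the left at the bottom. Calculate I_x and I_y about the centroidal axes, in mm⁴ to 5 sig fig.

Split into non-overlapping primitives; take the origin at the lower-left of the bounding box.
Web: 16 × 130, A = 2 080 mm², y = 65 mm, Ī = 2 929 333 mm⁴.
Top flange (beyond web): 39 × 12, A = 468 mm², y = 124 mm, Ī = 5 616 mm⁴.
Bottom flange (beyond web): 39 × 12, A = 468 mm², y = 6 mm, Ī = 5 616 mm⁴.
Centroid: ȳ = ΣA·y / ΣA = 65 mm.
Transfer each piece to the centroidal x-axis using Ī + A·d² with d = y − 65:
  web: d = 0 mm → contributes +2 929 333 mm⁴
  top flange (beyond web): d = 59 mm → contributes +1 634 724 mm⁴
  bottom flange (beyond web): d = -59 mm → contributes +1 634 724 mm⁴
Total I = 6 198 781 mm⁴.
For the y-axis: x̄ = 47 mm.
Repeating about the centroidal y-axis gives I_y = 870861.3 mm⁴.

I_x ≈ 6.1988 × 10⁶ mm⁴, I_y ≈ 8.7086 × 10⁵ mm⁴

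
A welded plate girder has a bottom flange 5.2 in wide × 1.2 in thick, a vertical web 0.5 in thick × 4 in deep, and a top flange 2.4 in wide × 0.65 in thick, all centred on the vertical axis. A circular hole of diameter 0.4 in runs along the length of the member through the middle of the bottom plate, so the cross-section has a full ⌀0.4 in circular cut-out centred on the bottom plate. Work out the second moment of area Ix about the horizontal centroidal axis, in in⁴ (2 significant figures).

Ix ≈ 38 in⁴

Split into non-overlapping primitives; take the origin at the lower-left of the bounding box.
Bottom plate: 5.2 × 1.2, A = 6.24 in², y = 0.6 in, Ī = 0.7488 in⁴.
Web plate: 0.5 × 4, A = 2 in², y = 3.2 in, Ī = 2.667 in⁴.
Top plate: 2.4 × 0.65, A = 1.56 in², y = 5.525 in, Ī = 0.05493 in⁴.
Hole (subtracted): ⌀0.4, A = 0.1257 in², y = 0.6 in, Ī = 0.001257 in⁴.
Centroid: ȳ = ΣA·y / ΣA = 1.932 in.
Transfer each piece to the horizontal centroidal axis using Ī + A·d² with d = y − 1.932:
  bottom plate: d = -1.332 in → contributes +11.81 in⁴
  web plate: d = 1.268 in → contributes +5.884 in⁴
  top plate: d = 3.593 in → contributes +20.2 in⁴
  hole: d = -1.332 in → contributes −0.2241 in⁴
Total I = 37.67 in⁴.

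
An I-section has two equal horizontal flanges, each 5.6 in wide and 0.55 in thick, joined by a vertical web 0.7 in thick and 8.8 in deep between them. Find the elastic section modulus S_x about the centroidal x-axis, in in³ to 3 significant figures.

S_x ≈ 35.3 in³

Split into non-overlapping primitives; take the origin at the lower-left of the bounding box.
Bottom flange: 5.6 × 0.55, A = 3.08 in², y = 0.275 in, Ī = 0.077642 in⁴.
Web: 0.7 × 8.8, A = 6.16 in², y = 4.95 in, Ī = 39.753 in⁴.
Top flange: 5.6 × 0.55, A = 3.08 in², y = 9.625 in, Ī = 0.077642 in⁴.
By symmetry the centroid is at mid-height, ȳ = 4.95 in.
Transfer each piece to the centroidal x-axis using Ī + A·d² with d = y − 4.95:
  bottom flange: d = -4.675 in → contributes +67.393 in⁴
  web: d = 0 in → contributes +39.753 in⁴
  top flange: d = 4.675 in → contributes +67.393 in⁴
Total I = 174.54 in⁴.
Extreme fibre distance c = 4.95 in; S = I/c = 35.26 in³.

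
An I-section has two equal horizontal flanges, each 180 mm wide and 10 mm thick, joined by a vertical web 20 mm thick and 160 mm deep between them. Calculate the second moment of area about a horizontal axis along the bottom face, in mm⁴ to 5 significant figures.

Treat the section as a set of non-overlapping primitives; coordinates are from the bounding-box lower-left.
Bottom flange: 180 × 10, A = 1 800 mm², y = 5 mm, Ī = 15 000 mm⁴.
Web: 20 × 160, A = 3 200 mm², y = 90 mm, Ī = 6 826 667 mm⁴.
Top flange: 180 × 10, A = 1 800 mm², y = 175 mm, Ī = 15 000 mm⁴.
Transfer each piece to the bottom edge using Ī + A·d² with d = y − 0:
  bottom flange: d = 5 mm → contributes +60 000 mm⁴
  web: d = 90 mm → contributes +32 746 667 mm⁴
  top flange: d = 175 mm → contributes +55 140 000 mm⁴
Total I = 87 946 667 mm⁴.

I_base ≈ 8.7947 × 10⁷ mm⁴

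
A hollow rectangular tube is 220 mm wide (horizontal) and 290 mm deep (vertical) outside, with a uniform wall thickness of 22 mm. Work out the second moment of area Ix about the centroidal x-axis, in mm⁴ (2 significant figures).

Treat the section as a set of non-overlapping primitives; coordinates are from the bounding-box lower-left.
Outer rectangle: 220 × 290, A = 63 800 mm², y = 145 mm, Ī = 447 131 667 mm⁴.
Inner void (subtracted): 176 × 246, A = 43 296 mm², y = 145 mm, Ī = 218 341 728 mm⁴.
By symmetry the centroid is at mid-height, ȳ = 145 mm.
All pieces are centred on the centroidal x-axis, so I = ΣĪ (holes subtracted) = 228 789 939 mm⁴.

Ix ≈ 2.3 × 10⁸ mm⁴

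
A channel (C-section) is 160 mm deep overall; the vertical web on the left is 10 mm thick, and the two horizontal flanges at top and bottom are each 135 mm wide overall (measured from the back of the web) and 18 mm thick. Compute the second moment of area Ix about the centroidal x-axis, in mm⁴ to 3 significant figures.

Ix ≈ 2.62 × 10⁷ mm⁴

Split into non-overlapping primitives; take the origin at the lower-left of the bounding box.
Web: 10 × 160, A = 1 600 mm², y = 80 mm, Ī = 3 413 333 mm⁴.
Top flange (beyond web): 125 × 18, A = 2 250 mm², y = 151 mm, Ī = 60 750 mm⁴.
Bottom flange (beyond web): 125 × 18, A = 2 250 mm², y = 9 mm, Ī = 60 750 mm⁴.
By symmetry the centroid is at mid-height, ȳ = 80 mm.
Transfer each piece to the centroidal x-axis using Ī + A·d² with d = y − 80:
  web: d = 0 mm → contributes +3 413 333 mm⁴
  top flange (beyond web): d = 71 mm → contributes +11 403 000 mm⁴
  bottom flange (beyond web): d = -71 mm → contributes +11 403 000 mm⁴
Total I = 26 219 333 mm⁴.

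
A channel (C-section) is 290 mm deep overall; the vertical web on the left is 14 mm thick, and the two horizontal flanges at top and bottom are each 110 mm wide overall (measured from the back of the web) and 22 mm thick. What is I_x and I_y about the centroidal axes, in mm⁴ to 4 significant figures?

I_x ≈ 1.045 × 10⁸ mm⁴, I_y ≈ 9.573 × 10⁶ mm⁴

Decompose the section into non-overlapping parts with the origin at the bottom-left of its bounding rectangle.
Web: 14 × 290, A = 4 060 mm², y = 145 mm, Ī = 28 453 833 mm⁴.
Top flange (beyond web): 96 × 22, A = 2 112 mm², y = 279 mm, Ī = 85 184 mm⁴.
Bottom flange (beyond web): 96 × 22, A = 2 112 mm², y = 11 mm, Ī = 85 184 mm⁴.
By symmetry the centroid is at mid-height, ȳ = 145 mm.
Transfer each piece to the centroidal x-axis using Ī + A·d² with d = y − 145:
  web: d = 0 mm → contributes +28 453 833 mm⁴
  top flange (beyond web): d = 134 mm → contributes +38 008 256 mm⁴
  bottom flange (beyond web): d = -134 mm → contributes +38 008 256 mm⁴
Total I = 104 470 345 mm⁴.
For the y-axis: x̄ = 35.0444 mm.
Repeating about the centroidal y-axis gives I_y = 9 572 665 mm⁴.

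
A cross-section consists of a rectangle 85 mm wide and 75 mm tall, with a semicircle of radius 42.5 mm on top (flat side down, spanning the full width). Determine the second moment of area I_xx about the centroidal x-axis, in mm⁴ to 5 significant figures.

Break the section into simple shapes (no overlaps), measuring from the bottom-left corner of the bounding box.
Rectangular body: 85 × 75, A = 6 375 mm², y = 37.5 mm, Ī = 2 988 281 mm⁴.
Semicircular cap: semicircle r = 42.5, A = 2837.251 mm², y = 93.03756 mm, Ī = 358086.4 mm⁴.
Centroid: ȳ = ΣA·y / ΣA = 54.60483 mm.
Transfer each piece to the centroidal x-axis using Ī + A·d² with d = y − 54.60483:
  rectangular body: d = -17.10483 mm → contributes +4 853 448 mm⁴
  semicircular cap: d = 38.43273 mm → contributes +4 548 918 mm⁴
Total I = 9 402 366 mm⁴.

I_xx ≈ 9.4024 × 10⁶ mm⁴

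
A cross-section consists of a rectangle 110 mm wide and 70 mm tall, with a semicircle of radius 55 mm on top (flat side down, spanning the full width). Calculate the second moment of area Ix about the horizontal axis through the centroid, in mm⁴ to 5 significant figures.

Break the section into simple shapes (no overlaps), measuring from the bottom-left corner of the bounding box.
Rectangular body: 110 × 70, A = 7 700 mm², y = 35 mm, Ī = 3 144 167 mm⁴.
Semicircular cap: semicircle r = 55, A = 4751.659 mm², y = 93.34272 mm, Ī = 1 004 345 mm⁴.
Centroid: ȳ = ΣA·y / ΣA = 57.26408 mm.
Transfer each piece to the horizontal axis through the centroid using Ī + A·d² with d = y − 57.26408:
  rectangular body: d = -22.26408 mm → contributes +6 960 974 mm⁴
  semicircular cap: d = 36.07865 mm → contributes +7 189 430 mm⁴
Total I = 14 150 404 mm⁴.

Ix ≈ 1.4150 × 10⁷ mm⁴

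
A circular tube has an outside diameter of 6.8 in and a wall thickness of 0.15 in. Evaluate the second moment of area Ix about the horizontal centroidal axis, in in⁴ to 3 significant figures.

Treat the section as a set of non-overlapping primitives; coordinates are from the bounding-box lower-left.
Outer circle: ⌀6.8, A = 36.317 in², y = 3.4 in, Ī = 104.96 in⁴.
Bore (subtracted): ⌀6.5, A = 33.183 in², y = 3.4 in, Ī = 87.624 in⁴.
By symmetry the centroid is at mid-height, ȳ = 3.4 in.
All pieces are centred on the horizontal centroidal axis, so I = ΣĪ (holes subtracted) = 17.332 in⁴.

Ix ≈ 17.3 in⁴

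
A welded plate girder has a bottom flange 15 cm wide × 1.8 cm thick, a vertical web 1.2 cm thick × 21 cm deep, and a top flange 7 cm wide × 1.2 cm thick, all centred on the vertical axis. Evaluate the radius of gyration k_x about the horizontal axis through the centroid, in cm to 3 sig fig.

k_x ≈ 8.82 cm

Decompose the section into non-overlapping parts with the origin at the bottom-left of its bounding rectangle.
Bottom plate: 15 × 1.8, A = 27 cm², y = 0.9 cm, Ī = 7.29 cm⁴.
Web plate: 1.2 × 21, A = 25.2 cm², y = 12.3 cm, Ī = 926.1 cm⁴.
Top plate: 7 × 1.2, A = 8.4 cm², y = 23.4 cm, Ī = 1.008 cm⁴.
Centroid: ȳ = ΣA·y / ΣA = 8.7594 cm.
Transfer each piece to the horizontal axis through the centroid using Ī + A·d² with d = y − 8.7594:
  bottom plate: d = -7.8594 cm → contributes +1675.1 cm⁴
  web plate: d = 3.5406 cm → contributes +1 242 cm⁴
  top plate: d = 14.641 cm → contributes +1801.5 cm⁴
Total I = 4718.6 cm⁴.
Radius of gyration: k = √(I/A) = √(4718.6 / 60.6) = 8.8241 cm.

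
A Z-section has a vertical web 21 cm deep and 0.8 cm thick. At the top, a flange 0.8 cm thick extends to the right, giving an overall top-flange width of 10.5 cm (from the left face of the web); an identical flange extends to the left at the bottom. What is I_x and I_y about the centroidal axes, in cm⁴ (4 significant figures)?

Treat the section as a set of non-overlapping primitives; coordinates are from the bounding-box lower-left.
Web: 0.8 × 21, A = 16.8 cm², y = 10.5 cm, Ī = 617.4 cm⁴.
Top flange (beyond web): 9.7 × 0.8, A = 7.76 cm², y = 20.6 cm, Ī = 0.413867 cm⁴.
Bottom flange (beyond web): 9.7 × 0.8, A = 7.76 cm², y = 0.4 cm, Ī = 0.413867 cm⁴.
Centroid: ȳ = ΣA·y / ΣA = 10.5 cm.
Transfer each piece to the centroidal x-axis using Ī + A·d² with d = y − 10.5:
  web: d = 0 cm → contributes +617.4 cm⁴
  top flange (beyond web): d = 10.1 cm → contributes +792.011 cm⁴
  bottom flange (beyond web): d = -10.1 cm → contributes +792.011 cm⁴
Total I = 2201.42 cm⁴.
For the y-axis: x̄ = 10.1 cm.
Repeating about the centroidal y-axis gives I_y = 550.356 cm⁴.

I_x ≈ 2201 cm⁴, I_y ≈ 550.4 cm⁴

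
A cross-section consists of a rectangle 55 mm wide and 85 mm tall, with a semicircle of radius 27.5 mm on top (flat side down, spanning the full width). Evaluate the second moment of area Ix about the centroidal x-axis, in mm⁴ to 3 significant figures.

Break the section into simple shapes (no overlaps), measuring from the bottom-left corner of the bounding box.
Rectangular body: 55 × 85, A = 4 675 mm², y = 42.5 mm, Ī = 2 814 740 mm⁴.
Semicircular cap: semicircle r = 27.5, A = 1187.9 mm², y = 96.671 mm, Ī = 62 772 mm⁴.
Centroid: ȳ = ΣA·y / ΣA = 53.476 mm.
Transfer each piece to the centroidal x-axis using Ī + A·d² with d = y − 53.476:
  rectangular body: d = -10.976 mm → contributes +3 377 942 mm⁴
  semicircular cap: d = 43.195 mm → contributes +2 279 236 mm⁴
Total I = 5 657 178 mm⁴.

Ix ≈ 5.66 × 10⁶ mm⁴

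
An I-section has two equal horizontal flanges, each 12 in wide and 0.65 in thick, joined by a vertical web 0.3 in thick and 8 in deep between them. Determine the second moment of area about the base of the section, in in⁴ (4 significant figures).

I_base ≈ 694.4 in⁴

Decompose the section into non-overlapping parts with the origin at the bottom-left of its bounding rectangle.
Bottom flange: 12 × 0.65, A = 7.8 in², y = 0.325 in, Ī = 0.274625 in⁴.
Web: 0.3 × 8, A = 2.4 in², y = 4.65 in, Ī = 12.8 in⁴.
Top flange: 12 × 0.65, A = 7.8 in², y = 8.975 in, Ī = 0.274625 in⁴.
Transfer each piece to a horizontal axis along the bottom face using Ī + A·d² with d = y − 0:
  bottom flange: d = 0.325 in → contributes +1.0985 in⁴
  web: d = 4.65 in → contributes +64.694 in⁴
  top flange: d = 8.975 in → contributes +628.57 in⁴
Total I = 694.362 in⁴.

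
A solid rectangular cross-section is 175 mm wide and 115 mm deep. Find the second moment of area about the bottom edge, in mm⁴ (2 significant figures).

I_base ≈ 8.9 × 10⁷ mm⁴

The section: 175 × 115, A = 20 125 mm², y = 57.5 mm, Ī = 22 179 427 mm⁴.
Transfer it to the bottom edge using Ī + A·d² with d = y − 0:
  the section: d = 57.5 mm → contributes +88 717 708 mm⁴
Total I = 88 717 708 mm⁴.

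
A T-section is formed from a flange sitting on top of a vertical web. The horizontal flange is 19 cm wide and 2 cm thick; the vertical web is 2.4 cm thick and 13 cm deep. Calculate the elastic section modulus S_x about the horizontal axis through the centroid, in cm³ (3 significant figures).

S_x ≈ 133 cm³

Treat the section as a set of non-overlapping primitives; coordinates are from the bounding-box lower-left.
Flange: 19 × 2, A = 38 cm², y = 14 cm, Ī = 12.667 cm⁴.
Web: 2.4 × 13, A = 31.2 cm², y = 6.5 cm, Ī = 439.4 cm⁴.
Centroid: ȳ = ΣA·y / ΣA = 10.618 cm.
Transfer each piece to the horizontal axis through the centroid using Ī + A·d² with d = y − 10.618:
  flange: d = 3.3815 cm → contributes +447.18 cm⁴
  web: d = -4.1185 cm → contributes +968.61 cm⁴
Total I = 1415.8 cm⁴.
Extreme fibre distance c = 10.618 cm; S = I/c = 133.33 cm³.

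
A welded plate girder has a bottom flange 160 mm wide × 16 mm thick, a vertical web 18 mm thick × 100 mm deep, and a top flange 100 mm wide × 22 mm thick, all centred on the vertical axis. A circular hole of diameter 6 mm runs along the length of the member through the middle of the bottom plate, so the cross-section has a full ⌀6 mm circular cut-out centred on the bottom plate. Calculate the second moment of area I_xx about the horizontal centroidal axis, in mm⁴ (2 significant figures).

Treat the section as a set of non-overlapping primitives; coordinates are from the bounding-box lower-left.
Bottom plate: 160 × 16, A = 2 560 mm², y = 8 mm, Ī = 54 613 mm⁴.
Web plate: 18 × 100, A = 1 800 mm², y = 66 mm, Ī = 1 500 000 mm⁴.
Top plate: 100 × 22, A = 2 200 mm², y = 127 mm, Ī = 88 733 mm⁴.
Hole (subtracted): ⌀6, A = 28.27 mm², y = 8 mm, Ī = 63.62 mm⁴.
Centroid: ȳ = ΣA·y / ΣA = 64.06 mm.
Transfer each piece to the horizontal centroidal axis using Ī + A·d² with d = y − 64.06:
  bottom plate: d = -56.06 mm → contributes +8 101 368 mm⁴
  web plate: d = 1.935 mm → contributes +1 506 741 mm⁴
  top plate: d = 62.94 mm → contributes +8 802 575 mm⁴
  hole: d = -56.06 mm → contributes −88 937 mm⁴
Total I = 18 321 747 mm⁴.

I_xx ≈ 1.8 × 10⁷ mm⁴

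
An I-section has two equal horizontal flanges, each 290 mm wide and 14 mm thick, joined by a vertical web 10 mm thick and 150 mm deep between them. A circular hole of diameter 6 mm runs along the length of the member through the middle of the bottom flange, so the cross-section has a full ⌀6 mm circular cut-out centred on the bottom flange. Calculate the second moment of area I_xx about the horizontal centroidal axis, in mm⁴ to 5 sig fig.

I_xx ≈ 5.7353 × 10⁷ mm⁴

Decompose the section into non-overlapping parts with the origin at the bottom-left of its bounding rectangle.
Bottom flange: 290 × 14, A = 4 060 mm², y = 7 mm, Ī = 66313.33 mm⁴.
Web: 10 × 150, A = 1 500 mm², y = 89 mm, Ī = 2 812 500 mm⁴.
Top flange: 290 × 14, A = 4 060 mm², y = 171 mm, Ī = 66313.33 mm⁴.
Hole (subtracted): ⌀6, A = 28.27433 mm², y = 7 mm, Ī = 63.61725 mm⁴.
Centroid: ȳ = ΣA·y / ΣA = 89.24172 mm.
Transfer each piece to the horizontal centroidal axis using Ī + A·d² with d = y − 89.24172:
  bottom flange: d = -82.24172 mm → contributes +27 526 936 mm⁴
  web: d = -0.2417183 mm → contributes +2 812 588 mm⁴
  top flange: d = 81.75828 mm → contributes +27 205 045 mm⁴
  hole: d = -82.24172 mm → contributes −191302.7 mm⁴
Total I = 57 353 266 mm⁴.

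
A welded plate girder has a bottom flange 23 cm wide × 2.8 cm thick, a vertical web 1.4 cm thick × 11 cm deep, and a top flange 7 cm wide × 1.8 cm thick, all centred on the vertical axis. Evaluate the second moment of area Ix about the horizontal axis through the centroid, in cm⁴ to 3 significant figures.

Split into non-overlapping primitives; take the origin at the lower-left of the bounding box.
Bottom plate: 23 × 2.8, A = 64.4 cm², y = 1.4 cm, Ī = 42.075 cm⁴.
Web plate: 1.4 × 11, A = 15.4 cm², y = 8.3 cm, Ī = 155.28 cm⁴.
Top plate: 7 × 1.8, A = 12.6 cm², y = 14.7 cm, Ī = 3.402 cm⁴.
Centroid: ȳ = ΣA·y / ΣA = 4.3636 cm.
Transfer each piece to the horizontal axis through the centroid using Ī + A·d² with d = y − 4.3636:
  bottom plate: d = -2.9636 cm → contributes +607.71 cm⁴
  web plate: d = 3.9364 cm → contributes +393.91 cm⁴
  top plate: d = 10.336 cm → contributes +1349.6 cm⁴
Total I = 2351.2 cm⁴.

Ix ≈ 2350 cm⁴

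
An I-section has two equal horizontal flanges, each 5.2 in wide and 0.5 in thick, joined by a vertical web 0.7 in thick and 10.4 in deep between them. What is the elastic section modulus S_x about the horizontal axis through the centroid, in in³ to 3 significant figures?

Split into non-overlapping primitives; take the origin at the lower-left of the bounding box.
Bottom flange: 5.2 × 0.5, A = 2.6 in², y = 0.25 in, Ī = 0.054167 in⁴.
Web: 0.7 × 10.4, A = 7.28 in², y = 5.7 in, Ī = 65.617 in⁴.
Top flange: 5.2 × 0.5, A = 2.6 in², y = 11.15 in, Ī = 0.054167 in⁴.
By symmetry the centroid is at mid-height, ȳ = 5.7 in.
Transfer each piece to the horizontal axis through the centroid using Ī + A·d² with d = y − 5.7:
  bottom flange: d = -5.45 in → contributes +77.281 in⁴
  web: d = 0 in → contributes +65.617 in⁴
  top flange: d = 5.45 in → contributes +77.281 in⁴
Total I = 220.18 in⁴.
Extreme fibre distance c = 5.7 in; S = I/c = 38.628 in³.

S_x ≈ 38.6 in³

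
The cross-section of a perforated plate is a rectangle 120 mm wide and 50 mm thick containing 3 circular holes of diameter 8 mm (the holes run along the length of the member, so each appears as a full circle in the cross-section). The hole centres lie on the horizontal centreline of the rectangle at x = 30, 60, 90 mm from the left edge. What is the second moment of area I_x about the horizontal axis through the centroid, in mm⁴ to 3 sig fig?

Break the section into simple shapes (no overlaps), measuring from the bottom-left corner of the bounding box.
Plate: 120 × 50, A = 6 000 mm², y = 25 mm, Ī = 1 250 000 mm⁴.
Hole 1 (subtracted): ⌀8, A = 50.265 mm², y = 25 mm, Ī = 201.06 mm⁴.
Hole 2 (subtracted): ⌀8, A = 50.265 mm², y = 25 mm, Ī = 201.06 mm⁴.
Hole 3 (subtracted): ⌀8, A = 50.265 mm², y = 25 mm, Ī = 201.06 mm⁴.
By symmetry the centroid is at mid-height, ȳ = 25 mm.
All pieces are centred on the horizontal axis through the centroid, so I = ΣĪ (holes subtracted) = 1 249 397 mm⁴.

I_x ≈ 1.25 × 10⁶ mm⁴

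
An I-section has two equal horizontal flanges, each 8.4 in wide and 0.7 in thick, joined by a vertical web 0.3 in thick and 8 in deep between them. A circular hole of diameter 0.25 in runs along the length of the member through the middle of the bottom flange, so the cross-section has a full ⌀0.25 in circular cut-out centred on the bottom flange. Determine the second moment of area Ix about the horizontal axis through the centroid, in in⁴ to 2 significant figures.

Ix ≈ 230 in⁴

Decompose the section into non-overlapping parts with the origin at the bottom-left of its bounding rectangle.
Bottom flange: 8.4 × 0.7, A = 5.88 in², y = 0.35 in, Ī = 0.2401 in⁴.
Web: 0.3 × 8, A = 2.4 in², y = 4.7 in, Ī = 12.8 in⁴.
Top flange: 8.4 × 0.7, A = 5.88 in², y = 9.05 in, Ī = 0.2401 in⁴.
Hole (subtracted): ⌀0.25, A = 0.04909 in², y = 0.35 in, Ī = 0.0001917 in⁴.
Centroid: ȳ = ΣA·y / ΣA = 4.715 in.
Transfer each piece to the horizontal axis through the centroid using Ī + A·d² with d = y − 4.715:
  bottom flange: d = -4.365 in → contributes +112.3 in⁴
  web: d = -0.01513 in → contributes +12.8 in⁴
  top flange: d = 4.335 in → contributes +110.7 in⁴
  hole: d = -4.365 in → contributes −0.9355 in⁴
Total I = 234.9 in⁴.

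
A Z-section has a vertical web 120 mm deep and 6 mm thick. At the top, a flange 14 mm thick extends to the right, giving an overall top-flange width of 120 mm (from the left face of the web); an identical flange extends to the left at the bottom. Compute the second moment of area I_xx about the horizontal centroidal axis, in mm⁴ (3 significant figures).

I_xx ≈ 9.88 × 10⁶ mm⁴

Split into non-overlapping primitives; take the origin at the lower-left of the bounding box.
Web: 6 × 120, A = 720 mm², y = 60 mm, Ī = 864 000 mm⁴.
Top flange (beyond web): 114 × 14, A = 1 596 mm², y = 113 mm, Ī = 26 068 mm⁴.
Bottom flange (beyond web): 114 × 14, A = 1 596 mm², y = 7 mm, Ī = 26 068 mm⁴.
Centroid: ȳ = ΣA·y / ΣA = 60 mm.
Transfer each piece to the horizontal centroidal axis using Ī + A·d² with d = y − 60:
  web: d = 0 mm → contributes +864 000 mm⁴
  top flange (beyond web): d = 53 mm → contributes +4 509 232 mm⁴
  bottom flange (beyond web): d = -53 mm → contributes +4 509 232 mm⁴
Total I = 9 882 464 mm⁴.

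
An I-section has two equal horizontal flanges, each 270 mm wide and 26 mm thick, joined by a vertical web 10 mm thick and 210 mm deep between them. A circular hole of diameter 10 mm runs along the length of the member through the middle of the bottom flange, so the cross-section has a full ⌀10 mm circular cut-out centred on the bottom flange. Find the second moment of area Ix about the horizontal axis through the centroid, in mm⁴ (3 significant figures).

Split into non-overlapping primitives; take the origin at the lower-left of the bounding box.
Bottom flange: 270 × 26, A = 7 020 mm², y = 13 mm, Ī = 395 460 mm⁴.
Web: 10 × 210, A = 2 100 mm², y = 131 mm, Ī = 7 717 500 mm⁴.
Top flange: 270 × 26, A = 7 020 mm², y = 249 mm, Ī = 395 460 mm⁴.
Hole (subtracted): ⌀10, A = 78.54 mm², y = 13 mm, Ī = 490.87 mm⁴.
Centroid: ȳ = ΣA·y / ΣA = 131.58 mm.
Transfer each piece to the horizontal axis through the centroid using Ī + A·d² with d = y − 131.58:
  bottom flange: d = -118.58 mm → contributes +99 100 229 mm⁴
  web: d = -0.57701 mm → contributes +7 718 199 mm⁴
  top flange: d = 117.42 mm → contributes +97 188 326 mm⁴
  hole: d = -118.58 mm → contributes −1 104 801 mm⁴
Total I = 202 901 953 mm⁴.

Ix ≈ 2.03 × 10⁸ mm⁴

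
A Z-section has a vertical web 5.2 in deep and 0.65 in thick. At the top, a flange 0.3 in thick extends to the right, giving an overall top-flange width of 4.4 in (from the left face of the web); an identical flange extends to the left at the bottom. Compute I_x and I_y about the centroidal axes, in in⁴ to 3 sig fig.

I_x ≈ 21.1 in⁴, I_y ≈ 13.6 in⁴

Split into non-overlapping primitives; take the origin at the lower-left of the bounding box.
Web: 0.65 × 5.2, A = 3.38 in², y = 2.6 in, Ī = 7.6163 in⁴.
Top flange (beyond web): 3.75 × 0.3, A = 1.125 in², y = 5.05 in, Ī = 0.0084375 in⁴.
Bottom flange (beyond web): 3.75 × 0.3, A = 1.125 in², y = 0.15 in, Ī = 0.0084375 in⁴.
Centroid: ȳ = ΣA·y / ΣA = 2.6 in.
Transfer each piece to the centroidal x-axis using Ī + A·d² with d = y − 2.6:
  web: d = 0 in → contributes +7.6163 in⁴
  top flange (beyond web): d = 2.45 in → contributes +6.7613 in⁴
  bottom flange (beyond web): d = -2.45 in → contributes +6.7613 in⁴
Total I = 21.139 in⁴.
For the y-axis: x̄ = 4.075 in.
Repeating about the centroidal y-axis gives I_y = 13.646 in⁴.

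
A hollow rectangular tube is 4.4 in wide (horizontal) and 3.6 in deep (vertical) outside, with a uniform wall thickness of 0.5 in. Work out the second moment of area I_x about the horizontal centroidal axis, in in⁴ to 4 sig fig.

Decompose the section into non-overlapping parts with the origin at the bottom-left of its bounding rectangle.
Outer rectangle: 4.4 × 3.6, A = 15.84 in², y = 1.8 in, Ī = 17.1072 in⁴.
Inner void (subtracted): 3.4 × 2.6, A = 8.84 in², y = 1.8 in, Ī = 4.97987 in⁴.
By symmetry the centroid is at mid-height, ȳ = 1.8 in.
All pieces are centred on the horizontal centroidal axis, so I = ΣĪ (holes subtracted) = 12.1273 in⁴.

I_x ≈ 12.13 in⁴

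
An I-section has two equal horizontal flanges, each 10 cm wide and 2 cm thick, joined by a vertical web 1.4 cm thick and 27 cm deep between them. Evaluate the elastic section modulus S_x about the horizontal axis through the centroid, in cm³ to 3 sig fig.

Break the section into simple shapes (no overlaps), measuring from the bottom-left corner of the bounding box.
Bottom flange: 10 × 2, A = 20 cm², y = 1 cm, Ī = 6.6667 cm⁴.
Web: 1.4 × 27, A = 37.8 cm², y = 15.5 cm, Ī = 2296.4 cm⁴.
Top flange: 10 × 2, A = 20 cm², y = 30 cm, Ī = 6.6667 cm⁴.
By symmetry the centroid is at mid-height, ȳ = 15.5 cm.
Transfer each piece to the horizontal axis through the centroid using Ī + A·d² with d = y − 15.5:
  bottom flange: d = -14.5 cm → contributes +4211.7 cm⁴
  web: d = 0 cm → contributes +2296.4 cm⁴
  top flange: d = 14.5 cm → contributes +4211.7 cm⁴
Total I = 10 720 cm⁴.
Extreme fibre distance c = 15.5 cm; S = I/c = 691.59 cm³.

S_x ≈ 692 cm³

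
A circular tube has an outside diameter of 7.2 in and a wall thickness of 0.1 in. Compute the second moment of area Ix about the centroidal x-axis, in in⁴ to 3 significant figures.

Ix ≈ 14.1 in⁴

Split into non-overlapping primitives; take the origin at the lower-left of the bounding box.
Outer circle: ⌀7.2, A = 40.715 in², y = 3.6 in, Ī = 131.92 in⁴.
Bore (subtracted): ⌀7, A = 38.485 in², y = 3.6 in, Ī = 117.86 in⁴.
By symmetry the centroid is at mid-height, ȳ = 3.6 in.
All pieces are centred on the centroidal x-axis, so I = ΣĪ (holes subtracted) = 14.058 in⁴.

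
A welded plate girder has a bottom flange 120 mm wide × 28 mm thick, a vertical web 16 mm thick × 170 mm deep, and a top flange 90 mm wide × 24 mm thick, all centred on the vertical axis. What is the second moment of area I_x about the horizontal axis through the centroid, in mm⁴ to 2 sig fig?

I_x ≈ 5.8 × 10⁷ mm⁴

Break the section into simple shapes (no overlaps), measuring from the bottom-left corner of the bounding box.
Bottom plate: 120 × 28, A = 3 360 mm², y = 14 mm, Ī = 219 520 mm⁴.
Web plate: 16 × 170, A = 2 720 mm², y = 113 mm, Ī = 6 550 667 mm⁴.
Top plate: 90 × 24, A = 2 160 mm², y = 210 mm, Ī = 103 680 mm⁴.
Centroid: ȳ = ΣA·y / ΣA = 98.06 mm.
Transfer each piece to the horizontal axis through the centroid using Ī + A·d² with d = y − 98.06:
  bottom plate: d = -84.06 mm → contributes +23 960 574 mm⁴
  web plate: d = 14.94 mm → contributes +7 157 922 mm⁴
  top plate: d = 111.9 mm → contributes +27 170 542 mm⁴
Total I = 58 289 039 mm⁴.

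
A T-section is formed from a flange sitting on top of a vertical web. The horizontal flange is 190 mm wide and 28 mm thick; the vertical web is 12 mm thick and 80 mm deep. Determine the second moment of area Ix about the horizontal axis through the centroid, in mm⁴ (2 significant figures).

Ix ≈ 3.2 × 10⁶ mm⁴

Split into non-overlapping primitives; take the origin at the lower-left of the bounding box.
Flange: 190 × 28, A = 5 320 mm², y = 94 mm, Ī = 347 573 mm⁴.
Web: 12 × 80, A = 960 mm², y = 40 mm, Ī = 512 000 mm⁴.
Centroid: ȳ = ΣA·y / ΣA = 85.75 mm.
Transfer each piece to the horizontal axis through the centroid using Ī + A·d² with d = y − 85.75:
  flange: d = 8.255 mm → contributes +710 085 mm⁴
  web: d = -45.75 mm → contributes +2 520 920 mm⁴
Total I = 3 231 006 mm⁴.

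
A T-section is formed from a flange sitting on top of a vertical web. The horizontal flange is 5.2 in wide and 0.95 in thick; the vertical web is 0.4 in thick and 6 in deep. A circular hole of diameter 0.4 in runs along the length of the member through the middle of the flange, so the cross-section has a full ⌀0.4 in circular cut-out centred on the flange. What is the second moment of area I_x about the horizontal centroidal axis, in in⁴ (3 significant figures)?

I_x ≈ 26.9 in⁴

Treat the section as a set of non-overlapping primitives; coordinates are from the bounding-box lower-left.
Flange: 5.2 × 0.95, A = 4.94 in², y = 6.475 in, Ī = 0.37153 in⁴.
Web: 0.4 × 6, A = 2.4 in², y = 3 in, Ī = 7.2 in⁴.
Hole (subtracted): ⌀0.4, A = 0.12566 in², y = 6.475 in, Ī = 0.0012566 in⁴.
Centroid: ȳ = ΣA·y / ΣA = 5.319 in.
Transfer each piece to the horizontal centroidal axis using Ī + A·d² with d = y − 5.319:
  flange: d = 1.156 in → contributes +6.9734 in⁴
  web: d = -2.319 in → contributes +20.106 in⁴
  hole: d = 1.156 in → contributes −0.16919 in⁴
Total I = 26.91 in⁴.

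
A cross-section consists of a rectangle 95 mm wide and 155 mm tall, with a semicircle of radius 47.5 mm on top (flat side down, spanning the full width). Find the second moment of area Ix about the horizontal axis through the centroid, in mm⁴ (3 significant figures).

Break the section into simple shapes (no overlaps), measuring from the bottom-left corner of the bounding box.
Rectangular body: 95 × 155, A = 14 725 mm², y = 77.5 mm, Ī = 29 480 677 mm⁴.
Semicircular cap: semicircle r = 47.5, A = 3544.1 mm², y = 175.16 mm, Ī = 558 736 mm⁴.
Centroid: ȳ = ΣA·y / ΣA = 96.445 mm.
Transfer each piece to the horizontal axis through the centroid using Ī + A·d² with d = y − 96.445:
  rectangular body: d = -18.945 mm → contributes +34 765 919 mm⁴
  semicircular cap: d = 78.714 mm → contributes +22 517 762 mm⁴
Total I = 57 283 681 mm⁴.

Ix ≈ 5.73 × 10⁷ mm⁴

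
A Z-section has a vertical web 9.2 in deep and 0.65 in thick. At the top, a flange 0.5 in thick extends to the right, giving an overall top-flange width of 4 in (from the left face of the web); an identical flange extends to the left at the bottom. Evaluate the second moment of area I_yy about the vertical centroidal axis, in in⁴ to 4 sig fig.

Split into non-overlapping primitives; take the origin at the lower-left of the bounding box.
Web: 0.65 × 9.2, A = 5.98 in², x = 3.675 in, Ī = 0.210546 in⁴.
Top flange (beyond web): 3.35 × 0.5, A = 1.675 in², x = 5.675 in, Ī = 1.56647 in⁴.
Bottom flange (beyond web): 3.35 × 0.5, A = 1.675 in², x = 1.675 in, Ī = 1.56647 in⁴.
Centroid: x̄ = ΣA·x / ΣA = 3.675 in.
Transfer each piece to the vertical centroidal axis using Ī + A·d² with d = x − 3.675:
  web: d = 0 in → contributes +0.210546 in⁴
  top flange (beyond web): d = 2 in → contributes +8.26647 in⁴
  bottom flange (beyond web): d = -2 in → contributes +8.26647 in⁴
Total I = 16.7435 in⁴.

I_yy ≈ 16.74 in⁴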